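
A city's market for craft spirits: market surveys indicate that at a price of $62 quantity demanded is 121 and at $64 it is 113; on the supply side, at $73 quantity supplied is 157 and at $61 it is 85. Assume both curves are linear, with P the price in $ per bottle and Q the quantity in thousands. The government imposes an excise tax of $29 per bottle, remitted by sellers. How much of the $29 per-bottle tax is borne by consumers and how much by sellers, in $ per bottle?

Consumers bear $17.4 per bottle; sellers bear $11.6 per bottle.

Demand slope: (113 − 121)/(64 − 62) = -4, so Qd = 369 − 4P.
Supply slope: (85 − 157)/(61 − 73) = 6, so Qs = 6P − 281.
Before the tax: set 369 − 4P = 6P − 281 → P* = $65, Q* = 109.
With the tax collected from sellers, supply shifts: Qs = 6(P − 29) − 281.
Solving gives Q = 39.4 with consumers paying $82.4 and sellers receiving $53.4 (the $29 wedge).
Burden on consumers: $17.4; on sellers: $11.6. (They sum to $29.)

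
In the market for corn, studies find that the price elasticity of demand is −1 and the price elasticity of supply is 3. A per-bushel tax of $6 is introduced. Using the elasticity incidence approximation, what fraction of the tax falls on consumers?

Consumers' share ≈ 0.75.

Incidence ratio: consumers' share ≈ εs / (εs + |εd|) = 3 / (3 + 1) = 0.75.
Supply is the more elastic side, so consumers bear the larger share.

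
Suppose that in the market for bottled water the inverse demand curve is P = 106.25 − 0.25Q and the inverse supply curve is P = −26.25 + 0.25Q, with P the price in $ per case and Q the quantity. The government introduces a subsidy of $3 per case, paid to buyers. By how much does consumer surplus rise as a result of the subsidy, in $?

Rewrite in direct form: Qd = 425 − 4P and Qs = 4P + 105.
Before the subsidy: set 425 − 4P = 4P + 105 → P* = $40, Q* = 265.
With a per-unit subsidy paid to buyers, each effectively pays P − 3, so demand becomes Qd = 425 − 4(P − 3).
New equilibrium: buyers pay $38.5, producers receive $41.5, Q = 271. (Wedge: Pb − Ps = −3.)
ΔCS is the trapezoid between Q = 271 and Q = 265 of height $1.5: ½ · (265 + 271) · 1.5 = $402.

Consumer surplus rises by $402.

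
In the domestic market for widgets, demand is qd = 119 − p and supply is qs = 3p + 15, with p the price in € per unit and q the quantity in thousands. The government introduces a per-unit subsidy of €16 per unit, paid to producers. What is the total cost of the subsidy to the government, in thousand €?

Without the subsidy, 119 − p = 3p + 15 gives 4p = 104, so p* = €26 and q* = 93.
With a per-unit subsidy paid to producers, each receives p + 16 per unit sold, so supply becomes qs = 3(p + 16) + 15.
Solving gives q = 105 with buyers paying €14 and producers receiving €30 (the €16 wedge).
Outlay = t · Q = 16 · 105 = €1680.

Government outlay = €1680 thousand.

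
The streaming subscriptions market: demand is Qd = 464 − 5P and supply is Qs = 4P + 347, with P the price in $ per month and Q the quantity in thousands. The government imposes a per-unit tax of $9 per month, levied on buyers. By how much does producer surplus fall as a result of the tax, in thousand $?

Without the tax, 464 − 5P = 4P + 347 gives 9P = 117, so P* = $13 and Q* = 399.
With the tax collected from buyers, demand (in seller-price terms) shifts: Qd = 464 − 5(P + 9).
Solving gives Q = 379 with buyers paying $17 and sellers receiving $8 (the $9 wedge).
ΔPS is the trapezoid between Q = 379 and Q = 399 of height $5: ½ · (399 + 379) · 5 = $1945.

Producer surplus falls by $1945 thousand.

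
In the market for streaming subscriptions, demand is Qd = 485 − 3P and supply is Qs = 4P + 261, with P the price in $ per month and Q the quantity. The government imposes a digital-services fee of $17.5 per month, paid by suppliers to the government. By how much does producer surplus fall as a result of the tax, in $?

Producer surplus falls by $2805.

Before the tax: set 485 − 3P = 4P + 261 → P* = $32, Q* = 389.
With the tax collected from suppliers, supply shifts: Qs = 4(P − 17.5) + 261.
Solving gives Q = 359 with consumers paying $42 and suppliers receiving $24.5 (the $17.5 wedge).
ΔPS is the trapezoid between Q = 359 and Q = 389 of height $7.5: ½ · (389 + 359) · 7.5 = $2805.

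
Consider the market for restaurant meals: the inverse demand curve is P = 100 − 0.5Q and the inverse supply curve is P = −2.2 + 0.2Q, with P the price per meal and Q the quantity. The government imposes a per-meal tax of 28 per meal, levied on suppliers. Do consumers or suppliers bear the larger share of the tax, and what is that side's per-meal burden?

Inverting to Q(P) form: Qd = 200 − 2P; Qs = 5P + 11.
Without the tax, 200 − 2P = 5P + 11 gives 7P = 189, so P* = 27 and Q* = 146.
With the tax collected from suppliers, supply shifts: Qs = 5(P − 28) + 11.
New equilibrium: consumers pay 47, suppliers receive 19, Q = 106. (Wedge: Pb − Ps = 28.)
Per-meal burden: consumers 20, suppliers 8.
Consumers take the larger share because demand is less price-elastic here (demand slope 2 vs supply slope 5).

Consumers bear the larger share: 20 per meal.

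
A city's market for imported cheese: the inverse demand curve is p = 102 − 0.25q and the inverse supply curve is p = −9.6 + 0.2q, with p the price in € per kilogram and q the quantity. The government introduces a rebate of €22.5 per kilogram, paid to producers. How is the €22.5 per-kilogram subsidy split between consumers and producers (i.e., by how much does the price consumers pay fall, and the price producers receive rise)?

Inverting to q(p) form: qd = 408 − 4p; qs = 5p + 48.
Before the subsidy: set 408 − 4p = 5p + 48 → p* = €40, q* = 248.
With a per-unit subsidy paid to producers, each receives p + 22.5 per unit sold, so supply becomes qs = 5(p + 22.5) + 48.
New equilibrium: consumers pay €27.5, producers receive €50, q = 298. (Wedge: pb − ps = −22.5.)
Gain to consumers: €12.5; to producers: €10. (They sum to €22.5.)

Consumers gain €12.5 per kilogram; producers gain €10 per kilogram.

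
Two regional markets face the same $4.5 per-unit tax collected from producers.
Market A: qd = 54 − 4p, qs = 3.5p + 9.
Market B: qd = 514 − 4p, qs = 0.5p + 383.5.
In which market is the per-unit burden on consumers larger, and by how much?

Market A: pre-tax p* = $6, q* = 30; post-tax q = 21.6; per-unit burden on consumers = $2.1.
Market B: pre-tax p* = $29, q* = 398; post-tax q = 396; per-unit burden on consumers = $0.5.
Difference: $2.1 vs $0.5 → market A is larger by $1.6.

Market A, by $1.6.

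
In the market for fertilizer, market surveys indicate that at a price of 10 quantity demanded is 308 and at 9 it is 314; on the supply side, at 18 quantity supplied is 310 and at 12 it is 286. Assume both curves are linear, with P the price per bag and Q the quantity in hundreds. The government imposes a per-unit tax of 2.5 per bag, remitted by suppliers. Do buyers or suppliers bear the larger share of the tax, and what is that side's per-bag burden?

Demand slope: (314 − 308)/(9 − 10) = -6, so Qd = 368 − 6P.
Supply slope: (286 − 310)/(12 − 18) = 4, so Qs = 4P + 238.
Before the tax: set 368 − 6P = 4P + 238 → P* = 13, Q* = 290.
With the tax collected from suppliers, supply shifts: Qs = 4(P − 2.5) + 238.
Solving gives Q = 284 with buyers paying 14 and suppliers receiving 11.5 (the 2.5 wedge).
Per-bag burden: buyers 1, suppliers 1.5.
Suppliers take the larger share because supply is less price-elastic here (demand slope 6 vs supply slope 4).
The less price-elastic side of the market bears the larger share of a per-unit tax.

Suppliers bear the larger share: 1.5 per bag.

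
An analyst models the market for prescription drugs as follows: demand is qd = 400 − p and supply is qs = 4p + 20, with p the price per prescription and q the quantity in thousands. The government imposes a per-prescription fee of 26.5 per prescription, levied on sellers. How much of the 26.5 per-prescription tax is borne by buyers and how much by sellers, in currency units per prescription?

Buyers bear 21.2 per prescription; sellers bear 5.3 per prescription.

Without the tax, 400 − p = 4p + 20 gives 5p = 380, so p* = 76 and q* = 324.
With the tax collected from sellers, supply shifts: qs = 4(p − 26.5) + 20.
Solving gives q = 302.8 with buyers paying 97.2 and sellers receiving 70.7 (the 26.5 wedge).
Burden on buyers: 21.2; on sellers: 5.3. (They sum to 26.5.)
The less price-elastic side of the market bears the larger share of a per-unit tax.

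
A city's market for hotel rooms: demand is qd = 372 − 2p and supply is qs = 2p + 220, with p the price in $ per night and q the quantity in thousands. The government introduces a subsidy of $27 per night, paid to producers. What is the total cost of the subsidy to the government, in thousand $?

Before the subsidy: set 372 − 2p = 2p + 220 → p* = $38, q* = 296.
With a per-unit subsidy paid to producers, each receives p + 27 per unit sold, so supply becomes qs = 2(p + 27) + 220.
Solving gives q = 323 with consumers paying $24.5 and producers receiving $51.5 (the $27 wedge).
Outlay = t · Q = 27 · 323 = $8721.

Government outlay = $8721 thousand.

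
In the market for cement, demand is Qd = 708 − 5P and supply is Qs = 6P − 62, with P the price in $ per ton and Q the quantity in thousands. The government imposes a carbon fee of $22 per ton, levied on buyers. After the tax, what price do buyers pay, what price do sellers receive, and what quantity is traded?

Before the tax: set 708 − 5P = 6P − 62 → P* = $70, Q* = 358.
With the tax collected from buyers, demand (in seller-price terms) shifts: Qd = 708 − 5(P + 22).
New equilibrium: buyers pay $82, sellers receive $60, Q = 298. (Wedge: Pb − Ps = 22.)
The less price-elastic side of the market bears the larger share of a per-unit tax.

Buyers pay $82; sellers receive $60; quantity = 298.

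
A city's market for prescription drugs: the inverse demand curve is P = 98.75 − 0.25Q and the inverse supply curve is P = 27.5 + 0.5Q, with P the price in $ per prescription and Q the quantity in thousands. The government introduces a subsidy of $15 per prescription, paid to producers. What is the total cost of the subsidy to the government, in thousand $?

Government outlay = $1725 thousand.

Rewrite in direct form: Qd = 395 − 4P and Qs = 2P − 55.
Without the subsidy, 395 − 4P = 2P − 55 gives 6P = 450, so P* = $75 and Q* = 95.
With a per-unit subsidy paid to producers, each receives P + 15 per unit sold, so supply becomes Qs = 2(P + 15) − 55.
Solving gives Q = 115 with buyers paying $70 and producers receiving $85 (the $15 wedge).
Outlay = t · Q = 15 · 115 = $1725.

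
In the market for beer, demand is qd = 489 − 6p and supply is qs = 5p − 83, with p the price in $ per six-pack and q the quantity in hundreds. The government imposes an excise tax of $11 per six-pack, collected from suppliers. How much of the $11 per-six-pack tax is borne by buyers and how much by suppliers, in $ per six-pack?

Before the tax: set 489 − 6p = 5p − 83 → p* = $52, q* = 177.
With the tax collected from suppliers, supply shifts: qs = 5(p − 11) − 83.
New equilibrium: buyers pay $57, suppliers receive $46, q = 147. (Wedge: pb − ps = 11.)
Burden on buyers: $5; on suppliers: $6. (They sum to $11.)

Buyers bear $5 per six-pack; suppliers bear $6 per six-pack.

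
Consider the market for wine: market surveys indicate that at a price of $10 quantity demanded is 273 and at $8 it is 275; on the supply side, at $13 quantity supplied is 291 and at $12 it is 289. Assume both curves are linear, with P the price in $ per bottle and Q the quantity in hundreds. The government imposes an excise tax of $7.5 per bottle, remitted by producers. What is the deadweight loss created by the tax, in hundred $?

Deadweight loss = $18.75 hundred.

Demand slope: (275 − 273)/(8 − 10) = -1, so Qd = 283 − P.
Supply slope: (289 − 291)/(12 − 13) = 2, so Qs = 2P + 265.
Before the tax: set 283 − P = 2P + 265 → P* = $6, Q* = 277.
With the tax collected from producers, supply shifts: Qs = 2(P − 7.5) + 265.
Solving gives Q = 272 with consumers paying $11 and producers receiving $3.5 (the $7.5 wedge).
Quantity falls by |ΔQ| = |277 − 272| = 5.
DWL = ½ · t · |ΔQ| = ½ · 7.5 · 5 = $18.75.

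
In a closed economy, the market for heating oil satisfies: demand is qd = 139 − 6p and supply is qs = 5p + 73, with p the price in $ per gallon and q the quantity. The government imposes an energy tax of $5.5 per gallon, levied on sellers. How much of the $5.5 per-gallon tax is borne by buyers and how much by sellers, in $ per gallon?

Without the tax, 139 − 6p = 5p + 73 gives 11p = 66, so p* = $6 and q* = 103.
With the tax collected from sellers, supply shifts: qs = 5(p − 5.5) + 73.
Solving gives q = 88 with buyers paying $8.5 and sellers receiving $3 (the $5.5 wedge).
Burden on buyers: $2.5; on sellers: $3. (They sum to $5.5.)
The less price-elastic side of the market bears the larger share of a per-unit tax.

Buyers bear $2.5 per gallon; sellers bear $3 per gallon.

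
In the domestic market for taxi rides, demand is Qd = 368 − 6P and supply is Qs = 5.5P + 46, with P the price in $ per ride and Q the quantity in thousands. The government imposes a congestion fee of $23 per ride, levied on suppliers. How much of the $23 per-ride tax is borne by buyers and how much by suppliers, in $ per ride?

Buyers bear $11 per ride; suppliers bear $12 per ride.

Before the tax: set 368 − 6P = 5.5P + 46 → P* = $28, Q* = 200.
With the tax collected from suppliers, supply shifts: Qs = 5.5(P − 23) + 46.
New equilibrium: buyers pay $39, suppliers receive $16, Q = 134. (Wedge: Pb − Ps = 23.)
Burden on buyers: $11; on suppliers: $12. (They sum to $23.)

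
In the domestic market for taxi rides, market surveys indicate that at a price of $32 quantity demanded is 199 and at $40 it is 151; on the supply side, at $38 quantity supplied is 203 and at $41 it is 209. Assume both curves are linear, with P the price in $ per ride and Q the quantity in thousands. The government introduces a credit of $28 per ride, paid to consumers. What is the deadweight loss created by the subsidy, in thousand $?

Deadweight loss = $588 thousand.

Demand slope: (151 − 199)/(40 − 32) = -6, so Qd = 391 − 6P.
Supply slope: (209 − 203)/(41 − 38) = 2, so Qs = 2P + 127.
Before the subsidy: set 391 − 6P = 2P + 127 → P* = $33, Q* = 193.
With a per-unit subsidy paid to consumers, each effectively pays P − 28, so demand becomes Qd = 391 − 6(P − 28).
Solving gives Q = 235 with consumers paying $26 and suppliers receiving $54 (the $28 wedge).
Quantity rises by |ΔQ| = |193 − 235| = 42.
DWL = ½ · t · |ΔQ| = ½ · 28 · 42 = $588.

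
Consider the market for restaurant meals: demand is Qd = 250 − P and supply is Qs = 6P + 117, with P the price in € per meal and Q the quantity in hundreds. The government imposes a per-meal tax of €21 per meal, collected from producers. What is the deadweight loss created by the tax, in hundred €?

Before the tax: set 250 − P = 6P + 117 → P* = €19, Q* = 231.
With the tax collected from producers, supply shifts: Qs = 6(P − 21) + 117.
Solving gives Q = 213 with consumers paying €37 and producers receiving €16 (the €21 wedge).
Quantity falls by |ΔQ| = |231 − 213| = 18.
DWL = ½ · t · |ΔQ| = ½ · 21 · 18 = €189.

Deadweight loss = €189 hundred.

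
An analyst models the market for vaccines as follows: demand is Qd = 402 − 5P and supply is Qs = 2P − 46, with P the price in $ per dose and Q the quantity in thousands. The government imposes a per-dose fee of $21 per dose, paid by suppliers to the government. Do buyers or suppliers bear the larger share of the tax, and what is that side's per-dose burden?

Suppliers bear the larger share: $15 per dose.

Before the tax: set 402 − 5P = 2P − 46 → P* = $64, Q* = 82.
With the tax collected from suppliers, supply shifts: Qs = 2(P − 21) − 46.
Solving gives Q = 52 with buyers paying $70 and suppliers receiving $49 (the $21 wedge).
Per-dose burden: buyers $6, suppliers $15.
Suppliers take the larger share because supply is less price-elastic here (demand slope 5 vs supply slope 2).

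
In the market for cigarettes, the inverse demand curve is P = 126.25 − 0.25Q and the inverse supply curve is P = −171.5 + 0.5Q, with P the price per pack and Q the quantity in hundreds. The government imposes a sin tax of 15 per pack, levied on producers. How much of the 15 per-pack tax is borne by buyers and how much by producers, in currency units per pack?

Buyers bear 5 per pack; producers bear 10 per pack.

Inverting to Q(P) form: Qd = 505 − 4P; Qs = 2P + 343.
Before the tax: set 505 − 4P = 2P + 343 → P* = 27, Q* = 397.
With the tax collected from producers, supply shifts: Qs = 2(P − 15) + 343.
Solving gives Q = 377 with buyers paying 32 and producers receiving 17 (the 15 wedge).
Burden on buyers: 5; on producers: 10. (They sum to 15.)
The less price-elastic side of the market bears the larger share of a per-unit tax.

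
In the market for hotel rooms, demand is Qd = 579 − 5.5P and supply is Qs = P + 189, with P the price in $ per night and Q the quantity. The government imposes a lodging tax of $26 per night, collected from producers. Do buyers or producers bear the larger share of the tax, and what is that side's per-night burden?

Producers bear the larger share: $22 per night.

Before the tax: set 579 − 5.5P = P + 189 → P* = $60, Q* = 249.
With the tax collected from producers, supply shifts: Qs = (P − 26) + 189.
New equilibrium: buyers pay $64, producers receive $38, Q = 227. (Wedge: Pb − Ps = 26.)
Per-night burden: buyers $4, producers $22.
Producers take the larger share because supply is less price-elastic here (demand slope 5.5 vs supply slope 1).
The less price-elastic side of the market bears the larger share of a per-unit tax.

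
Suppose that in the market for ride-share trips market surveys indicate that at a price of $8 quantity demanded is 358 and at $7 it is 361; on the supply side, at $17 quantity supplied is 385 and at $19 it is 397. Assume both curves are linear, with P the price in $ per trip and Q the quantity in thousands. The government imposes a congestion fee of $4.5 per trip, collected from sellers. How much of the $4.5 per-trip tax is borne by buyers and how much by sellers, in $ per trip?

Demand slope: (361 − 358)/(7 − 8) = -3, so Qd = 382 − 3P.
Supply slope: (397 − 385)/(19 − 17) = 6, so Qs = 6P + 283.
Without the tax, 382 − 3P = 6P + 283 gives 9P = 99, so P* = $11 and Q* = 349.
With the tax collected from sellers, supply shifts: Qs = 6(P − 4.5) + 283.
Solving gives Q = 340 with buyers paying $14 and sellers receiving $9.5 (the $4.5 wedge).
Burden on buyers: $3; on sellers: $1.5. (They sum to $4.5.)
The less price-elastic side of the market bears the larger share of a per-unit tax.

Buyers bear $3 per trip; sellers bear $1.5 per trip.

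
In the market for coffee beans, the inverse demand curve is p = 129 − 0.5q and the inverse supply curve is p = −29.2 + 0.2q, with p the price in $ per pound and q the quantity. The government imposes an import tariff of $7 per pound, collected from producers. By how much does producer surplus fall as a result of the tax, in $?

Producer surplus falls by $442.

Rewrite in direct form: qd = 258 − 2p and qs = 5p + 146.
Without the tax, 258 − 2p = 5p + 146 gives 7p = 112, so p* = $16 and q* = 226.
With the tax collected from producers, supply shifts: qs = 5(p − 7) + 146.
Solving gives q = 216 with buyers paying $21 and producers receiving $14 (the $7 wedge).
ΔPS is the trapezoid between Q = 216 and Q = 226 of height $2: ½ · (226 + 216) · 2 = $442.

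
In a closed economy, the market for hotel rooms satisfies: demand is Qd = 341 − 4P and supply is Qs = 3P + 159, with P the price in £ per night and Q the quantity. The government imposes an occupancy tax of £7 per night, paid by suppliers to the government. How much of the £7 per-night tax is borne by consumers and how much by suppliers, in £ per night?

Without the tax, 341 − 4P = 3P + 159 gives 7P = 182, so P* = £26 and Q* = 237.
With the tax collected from suppliers, supply shifts: Qs = 3(P − 7) + 159.
Solving gives Q = 225 with consumers paying £29 and suppliers receiving £22 (the £7 wedge).
Burden on consumers: £3; on suppliers: £4. (They sum to £7.)
The less price-elastic side of the market bears the larger share of a per-unit tax.

Consumers bear £3 per night; suppliers bear £4 per night.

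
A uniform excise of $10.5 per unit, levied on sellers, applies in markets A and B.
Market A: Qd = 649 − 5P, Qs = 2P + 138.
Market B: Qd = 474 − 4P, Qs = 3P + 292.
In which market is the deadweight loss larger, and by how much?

Market A: pre-tax P* = $73, Q* = 284; post-tax Q = 269; deadweight loss = $78.75.
Market B: pre-tax P* = $26, Q* = 370; post-tax Q = 352; deadweight loss = $94.5.
Difference: $78.75 vs $94.5 → market B is larger by $15.75.

Market B, by $15.75.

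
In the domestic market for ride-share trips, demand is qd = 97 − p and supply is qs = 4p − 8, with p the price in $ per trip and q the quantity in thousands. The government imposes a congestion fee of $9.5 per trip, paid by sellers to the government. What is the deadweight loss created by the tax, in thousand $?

Deadweight loss = $36.1 thousand.

Without the tax, 97 − p = 4p − 8 gives 5p = 105, so p* = $21 and q* = 76.
With the tax collected from sellers, supply shifts: qs = 4(p − 9.5) − 8.
New equilibrium: buyers pay $28.6, sellers receive $19.1, q = 68.4. (Wedge: pb − ps = 9.5.)
Quantity falls by |ΔQ| = |76 − 68.4| = 7.6.
DWL = ½ · t · |ΔQ| = ½ · 9.5 · 7.6 = $36.1.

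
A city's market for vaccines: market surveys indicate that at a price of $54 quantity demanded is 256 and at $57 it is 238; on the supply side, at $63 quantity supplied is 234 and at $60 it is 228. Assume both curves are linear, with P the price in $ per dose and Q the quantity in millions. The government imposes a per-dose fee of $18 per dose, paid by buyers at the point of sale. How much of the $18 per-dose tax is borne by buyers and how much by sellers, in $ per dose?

Buyers bear $4.5 per dose; sellers bear $13.5 per dose.

Demand slope: (238 − 256)/(57 − 54) = -6, so Qd = 580 − 6P.
Supply slope: (228 − 234)/(60 − 63) = 2, so Qs = 2P + 108.
Without the tax, 580 − 6P = 2P + 108 gives 8P = 472, so P* = $59 and Q* = 226.
With the tax collected from buyers, demand (in seller-price terms) shifts: Qd = 580 − 6(P + 18).
Solving gives Q = 199 with buyers paying $63.5 and sellers receiving $45.5 (the $18 wedge).
Burden on buyers: $4.5; on sellers: $13.5. (They sum to $18.)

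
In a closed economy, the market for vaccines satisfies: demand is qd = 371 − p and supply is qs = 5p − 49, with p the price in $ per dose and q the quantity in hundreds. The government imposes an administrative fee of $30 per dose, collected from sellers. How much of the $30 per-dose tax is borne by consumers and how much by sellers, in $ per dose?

Consumers bear $25 per dose; sellers bear $5 per dose.

Without the tax, 371 − p = 5p − 49 gives 6p = 420, so p* = $70 and q* = 301.
With the tax collected from sellers, supply shifts: qs = 5(p − 30) − 49.
Solving gives q = 276 with consumers paying $95 and sellers receiving $65 (the $30 wedge).
Burden on consumers: $25; on sellers: $5. (They sum to $30.)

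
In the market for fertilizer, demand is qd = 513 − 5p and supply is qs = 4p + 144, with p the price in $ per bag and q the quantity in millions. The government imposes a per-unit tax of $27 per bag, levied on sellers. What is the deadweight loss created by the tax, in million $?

Without the tax, 513 − 5p = 4p + 144 gives 9p = 369, so p* = $41 and q* = 308.
With the tax collected from sellers, supply shifts: qs = 4(p − 27) + 144.
New equilibrium: consumers pay $53, sellers receive $26, q = 248. (Wedge: pb − ps = 27.)
Quantity falls by |ΔQ| = |308 − 248| = 60.
DWL = ½ · t · |ΔQ| = ½ · 27 · 60 = $810.

Deadweight loss = $810 million.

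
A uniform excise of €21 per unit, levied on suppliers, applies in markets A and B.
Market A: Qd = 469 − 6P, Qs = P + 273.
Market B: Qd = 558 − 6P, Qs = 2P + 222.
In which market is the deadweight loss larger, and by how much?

Market B, by €141.75.

Market A: pre-tax P* = €28, Q* = 301; post-tax Q = 283; deadweight loss = €189.
Market B: pre-tax P* = €42, Q* = 306; post-tax Q = 274.5; deadweight loss = €330.75.
Difference: €189 vs €330.75 → market B is larger by €141.75.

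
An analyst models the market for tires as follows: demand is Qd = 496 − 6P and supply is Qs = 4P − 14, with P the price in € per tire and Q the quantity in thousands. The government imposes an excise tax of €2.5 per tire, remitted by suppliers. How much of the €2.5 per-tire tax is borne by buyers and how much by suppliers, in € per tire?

Buyers bear €1 per tire; suppliers bear €1.5 per tire.

Without the tax, 496 − 6P = 4P − 14 gives 10P = 510, so P* = €51 and Q* = 190.
With the tax collected from suppliers, supply shifts: Qs = 4(P − 2.5) − 14.
Solving gives Q = 184 with buyers paying €52 and suppliers receiving €49.5 (the €2.5 wedge).
Burden on buyers: €1; on suppliers: €1.5. (They sum to €2.5.)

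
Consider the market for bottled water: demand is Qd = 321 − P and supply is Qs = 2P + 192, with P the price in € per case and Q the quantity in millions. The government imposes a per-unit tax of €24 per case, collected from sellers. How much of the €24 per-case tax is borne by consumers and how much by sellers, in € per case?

Consumers bear €16 per case; sellers bear €8 per case.

Without the tax, 321 − P = 2P + 192 gives 3P = 129, so P* = €43 and Q* = 278.
With the tax collected from sellers, supply shifts: Qs = 2(P − 24) + 192.
New equilibrium: consumers pay €59, sellers receive €35, Q = 262. (Wedge: Pb − Ps = 24.)
Burden on consumers: €16; on sellers: €8. (They sum to €24.)
The less price-elastic side of the market bears the larger share of a per-unit tax.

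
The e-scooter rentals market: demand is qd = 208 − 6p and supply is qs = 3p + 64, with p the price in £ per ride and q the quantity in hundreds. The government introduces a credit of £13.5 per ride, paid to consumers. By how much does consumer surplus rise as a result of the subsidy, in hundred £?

Before the subsidy: set 208 − 6p = 3p + 64 → p* = £16, q* = 112.
With a per-unit subsidy paid to consumers, each effectively pays p − 13.5, so demand becomes qd = 208 − 6(p − 13.5).
Solving gives q = 139 with consumers paying £11.5 and sellers receiving £25 (the £13.5 wedge).
ΔCS is the trapezoid between Q = 139 and Q = 112 of height £4.5: ½ · (112 + 139) · 4.5 = £564.75.

Consumer surplus rises by £564.75 hundred.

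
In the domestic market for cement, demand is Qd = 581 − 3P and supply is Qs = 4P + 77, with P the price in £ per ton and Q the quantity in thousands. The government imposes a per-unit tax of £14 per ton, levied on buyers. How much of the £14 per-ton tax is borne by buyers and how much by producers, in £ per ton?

Without the tax, 581 − 3P = 4P + 77 gives 7P = 504, so P* = £72 and Q* = 365.
With the tax collected from buyers, demand (in seller-price terms) shifts: Qd = 581 − 3(P + 14).
New equilibrium: buyers pay £80, producers receive £66, Q = 341. (Wedge: Pb − Ps = 14.)
Burden on buyers: £8; on producers: £6. (They sum to £14.)
The less price-elastic side of the market bears the larger share of a per-unit tax.

Buyers bear £8 per ton; producers bear £6 per ton.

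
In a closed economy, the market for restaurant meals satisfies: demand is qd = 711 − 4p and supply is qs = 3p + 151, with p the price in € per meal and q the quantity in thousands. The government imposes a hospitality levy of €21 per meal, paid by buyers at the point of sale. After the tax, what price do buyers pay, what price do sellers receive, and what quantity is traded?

Buyers pay €89; sellers receive €68; quantity = 355.

Without the tax, 711 − 4p = 3p + 151 gives 7p = 560, so p* = €80 and q* = 391.
With the tax collected from buyers, demand (in seller-price terms) shifts: qd = 711 − 4(p + 21).
Solving gives q = 355 with buyers paying €89 and sellers receiving €68 (the €21 wedge).
The less price-elastic side of the market bears the larger share of a per-unit tax.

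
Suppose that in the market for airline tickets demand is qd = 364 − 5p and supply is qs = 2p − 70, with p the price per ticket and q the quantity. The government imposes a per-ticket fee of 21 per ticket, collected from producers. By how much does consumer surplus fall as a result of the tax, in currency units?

Without the tax, 364 − 5p = 2p − 70 gives 7p = 434, so p* = 62 and q* = 54.
With the tax collected from producers, supply shifts: qs = 2(p − 21) − 70.
Solving gives q = 24 with buyers paying 68 and producers receiving 47 (the 21 wedge).
ΔCS is the trapezoid between Q = 24 and Q = 54 of height 6: ½ · (54 + 24) · 6 = 234.

Consumer surplus falls by 234.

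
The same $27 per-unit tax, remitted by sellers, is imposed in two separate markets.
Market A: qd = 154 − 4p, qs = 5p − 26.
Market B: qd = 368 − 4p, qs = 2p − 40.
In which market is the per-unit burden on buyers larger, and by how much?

Market A, by $6.

Market A: pre-tax p* = $20, q* = 74; post-tax q = 14; per-unit burden on buyers = $15.
Market B: pre-tax p* = $68, q* = 96; post-tax q = 60; per-unit burden on buyers = $9.
Difference: $15 vs $9 → market A is larger by $6.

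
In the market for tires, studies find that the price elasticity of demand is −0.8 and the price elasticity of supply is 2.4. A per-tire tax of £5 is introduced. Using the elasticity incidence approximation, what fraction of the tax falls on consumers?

Consumers' share ≈ 0.75.

Incidence ratio: consumers' share ≈ εs / (εs + |εd|) = 2.4 / (2.4 + 0.8) = 0.75.
Supply is the more elastic side, so consumers bear the larger share.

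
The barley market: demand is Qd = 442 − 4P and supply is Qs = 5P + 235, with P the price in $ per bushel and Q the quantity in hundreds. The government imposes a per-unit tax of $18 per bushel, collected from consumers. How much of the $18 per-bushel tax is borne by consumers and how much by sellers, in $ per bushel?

Consumers bear $10 per bushel; sellers bear $8 per bushel.

Before the tax: set 442 − 4P = 5P + 235 → P* = $23, Q* = 350.
With the tax collected from consumers, demand (in seller-price terms) shifts: Qd = 442 − 4(P + 18).
New equilibrium: consumers pay $33, sellers receive $15, Q = 310. (Wedge: Pb − Ps = 18.)
Burden on consumers: $10; on sellers: $8. (They sum to $18.)
The less price-elastic side of the market bears the larger share of a per-unit tax.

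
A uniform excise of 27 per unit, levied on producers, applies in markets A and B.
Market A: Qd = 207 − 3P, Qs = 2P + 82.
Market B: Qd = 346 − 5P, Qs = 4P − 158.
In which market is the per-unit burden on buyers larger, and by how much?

Market B, by 1.2.

Market A: pre-tax P* = 25, Q* = 132; post-tax Q = 99.6; per-unit burden on buyers = 10.8.
Market B: pre-tax P* = 56, Q* = 66; post-tax Q = 6; per-unit burden on buyers = 12.
Difference: 10.8 vs 12 → market B is larger by 1.2.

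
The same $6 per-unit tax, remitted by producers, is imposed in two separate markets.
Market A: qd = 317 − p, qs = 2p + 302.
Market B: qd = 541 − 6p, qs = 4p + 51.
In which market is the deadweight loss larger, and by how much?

Market B, by $31.2.

Market A: pre-tax p* = $5, q* = 312; post-tax q = 308; deadweight loss = $12.
Market B: pre-tax p* = $49, q* = 247; post-tax q = 232.6; deadweight loss = $43.2.
Difference: $12 vs $43.2 → market B is larger by $31.2.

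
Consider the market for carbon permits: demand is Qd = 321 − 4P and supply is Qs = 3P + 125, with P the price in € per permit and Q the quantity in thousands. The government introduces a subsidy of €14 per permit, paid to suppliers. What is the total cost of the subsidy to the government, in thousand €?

Before the subsidy: set 321 − 4P = 3P + 125 → P* = €28, Q* = 209.
With a per-unit subsidy paid to suppliers, each receives P + 14 per unit sold, so supply becomes Qs = 3(P + 14) + 125.
New equilibrium: consumers pay €22, suppliers receive €36, Q = 233. (Wedge: Pb − Ps = −14.)
Outlay = t · Q = 14 · 233 = €3262.

Government outlay = €3262 thousand.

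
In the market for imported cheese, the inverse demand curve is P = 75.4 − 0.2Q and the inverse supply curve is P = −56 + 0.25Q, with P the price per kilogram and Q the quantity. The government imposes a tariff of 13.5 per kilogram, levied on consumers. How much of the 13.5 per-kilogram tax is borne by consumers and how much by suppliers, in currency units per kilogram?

Inverting to Q(P) form: Qd = 377 − 5P; Qs = 4P + 224.
Without the tax, 377 − 5P = 4P + 224 gives 9P = 153, so P* = 17 and Q* = 292.
With the tax collected from consumers, demand (in seller-price terms) shifts: Qd = 377 − 5(P + 13.5).
Solving gives Q = 262 with consumers paying 23 and suppliers receiving 9.5 (the 13.5 wedge).
Burden on consumers: 6; on suppliers: 7.5. (They sum to 13.5.)
The less price-elastic side of the market bears the larger share of a per-unit tax.

Consumers bear 6 per kilogram; suppliers bear 7.5 per kilogram.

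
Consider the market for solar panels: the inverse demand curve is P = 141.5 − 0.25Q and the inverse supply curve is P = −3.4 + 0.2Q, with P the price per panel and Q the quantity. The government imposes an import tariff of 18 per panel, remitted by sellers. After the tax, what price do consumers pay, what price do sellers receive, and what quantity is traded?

Inverting to Q(P) form: Qd = 566 − 4P; Qs = 5P + 17.
Without the tax, 566 − 4P = 5P + 17 gives 9P = 549, so P* = 61 and Q* = 322.
With the tax collected from sellers, supply shifts: Qs = 5(P − 18) + 17.
Solving gives Q = 282 with consumers paying 71 and sellers receiving 53 (the 18 wedge).
The less price-elastic side of the market bears the larger share of a per-unit tax.

Consumers pay 71; sellers receive 53; quantity = 282.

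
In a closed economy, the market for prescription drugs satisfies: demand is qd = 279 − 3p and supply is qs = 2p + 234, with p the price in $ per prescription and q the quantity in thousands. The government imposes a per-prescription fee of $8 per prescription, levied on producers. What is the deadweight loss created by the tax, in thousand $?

Before the tax: set 279 − 3p = 2p + 234 → p* = $9, q* = 252.
With the tax collected from producers, supply shifts: qs = 2(p − 8) + 234.
New equilibrium: consumers pay $12.2, producers receive $4.2, q = 242.4. (Wedge: pb − ps = 8.)
Quantity falls by |ΔQ| = |252 − 242.4| = 9.6.
DWL = ½ · t · |ΔQ| = ½ · 8 · 9.6 = $38.4.

Deadweight loss = $38.4 thousand.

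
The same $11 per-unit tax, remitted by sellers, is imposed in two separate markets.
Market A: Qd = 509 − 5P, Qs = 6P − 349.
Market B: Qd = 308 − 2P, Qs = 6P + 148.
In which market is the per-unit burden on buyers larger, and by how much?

Market A: pre-tax P* = $78, Q* = 119; post-tax Q = 89; per-unit burden on buyers = $6.
Market B: pre-tax P* = $20, Q* = 268; post-tax Q = 251.5; per-unit burden on buyers = $8.25.
Difference: $6 vs $8.25 → market B is larger by $2.25.

Market B, by $2.25.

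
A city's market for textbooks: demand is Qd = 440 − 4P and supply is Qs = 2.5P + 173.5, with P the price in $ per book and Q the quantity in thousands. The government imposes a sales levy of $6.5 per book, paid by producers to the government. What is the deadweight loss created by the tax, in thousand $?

Before the tax: set 440 − 4P = 2.5P + 173.5 → P* = $41, Q* = 276.
With the tax collected from producers, supply shifts: Qs = 2.5(P − 6.5) + 173.5.
Solving gives Q = 266 with buyers paying $43.5 and producers receiving $37 (the $6.5 wedge).
Quantity falls by |ΔQ| = |276 − 266| = 10.
DWL = ½ · t · |ΔQ| = ½ · 6.5 · 10 = $32.5.

Deadweight loss = $32.5 thousand.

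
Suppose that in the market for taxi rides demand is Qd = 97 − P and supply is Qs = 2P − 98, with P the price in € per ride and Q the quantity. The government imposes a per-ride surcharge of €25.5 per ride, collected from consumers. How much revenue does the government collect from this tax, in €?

Before the tax: set 97 − P = 2P − 98 → P* = €65, Q* = 32.
With the tax collected from consumers, demand (in seller-price terms) shifts: Qd = 97 − (P + 25.5).
Solving gives Q = 15 with consumers paying €82 and producers receiving €56.5 (the €25.5 wedge).
Revenue = t · Q = 25.5 · 15 = €382.5.

Tax revenue = €382.5.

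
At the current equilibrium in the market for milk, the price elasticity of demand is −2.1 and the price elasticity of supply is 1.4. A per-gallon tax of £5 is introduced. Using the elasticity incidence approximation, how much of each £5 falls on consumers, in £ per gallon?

Incidence ratio: consumers' share ≈ εs / (εs + |εd|) = 1.4 / (1.4 + 2.1) = 0.4.
So consumers bear ≈ 0.4 × £5 = £2; suppliers bear £3.

Consumers bear ≈ £2 per gallon.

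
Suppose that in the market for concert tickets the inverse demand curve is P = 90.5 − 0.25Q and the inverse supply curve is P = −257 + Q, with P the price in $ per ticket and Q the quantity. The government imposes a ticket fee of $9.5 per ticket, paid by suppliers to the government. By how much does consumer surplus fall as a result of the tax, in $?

Consumer surplus falls by $520.98.

Inverting to Q(P) form: Qd = 362 − 4P; Qs = P + 257.
Before the tax: set 362 − 4P = P + 257 → P* = $21, Q* = 278.
With the tax collected from suppliers, supply shifts: Qs = (P − 9.5) + 257.
New equilibrium: consumers pay $22.9, suppliers receive $13.4, Q = 270.4. (Wedge: Pb − Ps = 9.5.)
ΔCS is the trapezoid between Q = 270.4 and Q = 278 of height $1.9: ½ · (278 + 270.4) · 1.9 = $520.98.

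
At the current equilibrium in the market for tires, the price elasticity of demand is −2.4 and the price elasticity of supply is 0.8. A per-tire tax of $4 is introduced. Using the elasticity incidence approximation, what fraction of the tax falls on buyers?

Incidence ratio: buyers' share ≈ εs / (εs + |εd|) = 0.8 / (0.8 + 2.4) = 0.25.
Supply is the less elastic side, so buyers bear the smaller share.

Buyers' share ≈ 0.25.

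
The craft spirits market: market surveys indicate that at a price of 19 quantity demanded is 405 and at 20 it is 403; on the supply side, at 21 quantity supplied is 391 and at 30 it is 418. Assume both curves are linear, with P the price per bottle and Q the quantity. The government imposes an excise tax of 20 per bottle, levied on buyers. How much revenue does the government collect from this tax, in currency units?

Tax revenue = 7460.

Demand slope: (403 − 405)/(20 − 19) = -2, so Qd = 443 − 2P.
Supply slope: (418 − 391)/(30 − 21) = 3, so Qs = 3P + 328.
Before the tax: set 443 − 2P = 3P + 328 → P* = 23, Q* = 397.
With the tax collected from buyers, demand (in seller-price terms) shifts: Qd = 443 − 2(P + 20).
Solving gives Q = 373 with buyers paying 35 and producers receiving 15 (the 20 wedge).
Revenue = t · Q = 20 · 373 = 7460.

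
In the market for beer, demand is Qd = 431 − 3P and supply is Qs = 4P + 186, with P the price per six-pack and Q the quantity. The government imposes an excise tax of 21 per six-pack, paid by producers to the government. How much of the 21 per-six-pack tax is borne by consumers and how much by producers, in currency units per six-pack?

Consumers bear 12 per six-pack; producers bear 9 per six-pack.

Without the tax, 431 − 3P = 4P + 186 gives 7P = 245, so P* = 35 and Q* = 326.
With the tax collected from producers, supply shifts: Qs = 4(P − 21) + 186.
New equilibrium: consumers pay 47, producers receive 26, Q = 290. (Wedge: Pb − Ps = 21.)
Burden on consumers: 12; on producers: 9. (They sum to 21.)
The less price-elastic side of the market bears the larger share of a per-unit tax.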